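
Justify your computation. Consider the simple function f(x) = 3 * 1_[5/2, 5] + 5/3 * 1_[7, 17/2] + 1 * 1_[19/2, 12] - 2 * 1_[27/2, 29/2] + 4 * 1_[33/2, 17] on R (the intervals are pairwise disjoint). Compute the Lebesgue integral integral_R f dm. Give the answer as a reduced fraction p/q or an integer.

For a simple function f = sum_i c_i * 1_{A_i} with disjoint A_i,
  integral f dm = sum_i c_i * m(A_i).
Lengths of the A_i:
  m(A_1) = 5 - 5/2 = 5/2.
  m(A_2) = 17/2 - 7 = 3/2.
  m(A_3) = 12 - 19/2 = 5/2.
  m(A_4) = 29/2 - 27/2 = 1.
  m(A_5) = 17 - 33/2 = 1/2.
Contributions c_i * m(A_i):
  (3) * (5/2) = 15/2.
  (5/3) * (3/2) = 5/2.
  (1) * (5/2) = 5/2.
  (-2) * (1) = -2.
  (4) * (1/2) = 2.
Total: 15/2 + 5/2 + 5/2 - 2 + 2 = 25/2.

25/2


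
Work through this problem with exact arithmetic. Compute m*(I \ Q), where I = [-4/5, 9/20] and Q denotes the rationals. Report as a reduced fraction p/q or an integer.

The interval I = [-4/5, 9/20] has m(I) = 9/20 - (-4/5) = 5/4 (endpoints are measure-zero, so open/closed/half-open agree). Write I = (I cap Q) u (I \ Q). The rationals in I are countable, so m*(I cap Q) = 0 (cover each rational by intervals whose total length is arbitrarily small). By countable subadditivity m*(I) <= m*(I cap Q) + m*(I \ Q), hence m*(I \ Q) >= m(I) = 5/4. The reverse inequality m*(I \ Q) <= m*(I) = 5/4 is trivial since (I \ Q) is a subset of I. Therefore m*(I \ Q) = 5/4.

5/4


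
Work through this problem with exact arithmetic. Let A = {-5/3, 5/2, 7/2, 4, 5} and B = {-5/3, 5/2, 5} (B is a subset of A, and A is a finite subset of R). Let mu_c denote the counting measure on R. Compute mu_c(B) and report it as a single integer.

Counting measure assigns mu_c(E) = |E| (number of elements) when E is finite.
B has 3 element(s), so mu_c(B) = 3.

3


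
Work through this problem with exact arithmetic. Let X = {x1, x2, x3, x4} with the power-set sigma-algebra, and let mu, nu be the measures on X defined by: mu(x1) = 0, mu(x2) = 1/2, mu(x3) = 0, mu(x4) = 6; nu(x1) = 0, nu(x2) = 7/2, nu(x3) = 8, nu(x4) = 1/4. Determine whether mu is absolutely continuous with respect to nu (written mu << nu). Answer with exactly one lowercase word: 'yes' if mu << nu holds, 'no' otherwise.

mu << nu means: every nu-null measurable set is also mu-null; equivalently, for every atom x, if nu({x}) = 0 then mu({x}) = 0.
Checking each atom:
  x1: nu = 0, mu = 0 -> consistent with mu << nu.
  x2: nu = 7/2 > 0 -> no constraint.
  x3: nu = 8 > 0 -> no constraint.
  x4: nu = 1/4 > 0 -> no constraint.
No atom violates the condition. Therefore mu << nu.

yes


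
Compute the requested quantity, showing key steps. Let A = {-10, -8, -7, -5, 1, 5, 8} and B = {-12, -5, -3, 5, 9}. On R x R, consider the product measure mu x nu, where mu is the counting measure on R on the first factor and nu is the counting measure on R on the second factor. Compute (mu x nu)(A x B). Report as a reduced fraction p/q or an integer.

For a measurable rectangle A x B, the product measure satisfies
  (mu x nu)(A x B) = mu(A) * nu(B).
  mu(A) = 7.
  nu(B) = 5.
  (mu x nu)(A x B) = 7 * 5 = 35.

35


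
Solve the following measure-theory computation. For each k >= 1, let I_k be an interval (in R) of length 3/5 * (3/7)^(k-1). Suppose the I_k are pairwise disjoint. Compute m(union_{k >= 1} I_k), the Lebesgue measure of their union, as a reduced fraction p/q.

By countable additivity of the Lebesgue measure on pairwise disjoint measurable sets,
  m(union_{k >= 1} I_k) = sum_{k >= 1} m(I_k) = sum_{k >= 1} a * r^(k-1),
  with a = 3/5 and r = 3/7.
Since 0 < r = 3/7 < 1, the geometric series converges:
  sum_{k >= 1} a * r^(k-1) = a / (1 - r).
  = 3/5 / (1 - 3/7)
  = 3/5 / (4/7)
  = 21/20.

21/20


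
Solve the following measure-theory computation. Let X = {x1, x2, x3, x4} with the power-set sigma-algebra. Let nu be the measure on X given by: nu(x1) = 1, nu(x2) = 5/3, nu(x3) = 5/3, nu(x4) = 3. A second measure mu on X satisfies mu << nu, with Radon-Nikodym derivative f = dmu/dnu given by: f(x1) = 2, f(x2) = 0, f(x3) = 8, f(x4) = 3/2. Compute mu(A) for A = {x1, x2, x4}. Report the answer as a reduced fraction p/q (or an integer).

By the defining property of the Radon-Nikodym derivative, for every measurable set A,
  mu(A) = integral_A f dnu.
Since nu is a discrete measure concentrated on the atoms of X, the integral over A reduces to the sum
  mu(A) = sum_{x in A} f(x) * nu({x}).
Computing each term:
  x1: f(x1) * nu(x1) = 2 * 1 = 2.
  x2: f(x2) * nu(x2) = 0 * 5/3 = 0.
  x4: f(x4) * nu(x4) = 3/2 * 3 = 9/2.
Summing: mu(A) = 2 + 0 + 9/2 = 13/2.

13/2


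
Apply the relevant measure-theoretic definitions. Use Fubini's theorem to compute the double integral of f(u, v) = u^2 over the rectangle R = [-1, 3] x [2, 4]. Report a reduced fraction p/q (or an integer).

f(u, v) is a tensor product of a function of u and a function of v, and both factors are bounded continuous (hence Lebesgue integrable) on the rectangle, so Fubini's theorem applies:
  integral_R f d(m x m) = (integral_a1^b1 u^2 du) * (integral_a2^b2 1 dv).
Inner integral in u: integral_{-1}^{3} u^2 du = (3^3 - (-1)^3)/3
  = 28/3.
Inner integral in v: integral_{2}^{4} 1 dv = (4^1 - 2^1)/1
  = 2.
Product: (28/3) * (2) = 56/3.

56/3


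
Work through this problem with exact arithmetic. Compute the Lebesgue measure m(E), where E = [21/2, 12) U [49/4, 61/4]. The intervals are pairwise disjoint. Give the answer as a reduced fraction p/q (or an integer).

For pairwise disjoint intervals, m(union_i I_i) = sum_i m(I_i),
and m is invariant under swapping open/closed endpoints (single points have measure 0).
So m(E) = sum_i (b_i - a_i).
  I_1 has length 12 - 21/2 = 3/2.
  I_2 has length 61/4 - 49/4 = 3.
Summing:
  m(E) = 3/2 + 3 = 9/2.

9/2


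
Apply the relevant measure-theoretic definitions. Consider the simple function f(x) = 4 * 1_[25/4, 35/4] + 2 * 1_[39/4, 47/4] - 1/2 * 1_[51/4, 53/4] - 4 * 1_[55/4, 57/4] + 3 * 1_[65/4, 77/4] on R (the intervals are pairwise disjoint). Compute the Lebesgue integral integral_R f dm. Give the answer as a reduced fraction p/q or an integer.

For a simple function f = sum_i c_i * 1_{A_i} with disjoint A_i,
  integral f dm = sum_i c_i * m(A_i).
Lengths of the A_i:
  m(A_1) = 35/4 - 25/4 = 5/2.
  m(A_2) = 47/4 - 39/4 = 2.
  m(A_3) = 53/4 - 51/4 = 1/2.
  m(A_4) = 57/4 - 55/4 = 1/2.
  m(A_5) = 77/4 - 65/4 = 3.
Contributions c_i * m(A_i):
  (4) * (5/2) = 10.
  (2) * (2) = 4.
  (-1/2) * (1/2) = -1/4.
  (-4) * (1/2) = -2.
  (3) * (3) = 9.
Total: 10 + 4 - 1/4 - 2 + 9 = 83/4.

83/4


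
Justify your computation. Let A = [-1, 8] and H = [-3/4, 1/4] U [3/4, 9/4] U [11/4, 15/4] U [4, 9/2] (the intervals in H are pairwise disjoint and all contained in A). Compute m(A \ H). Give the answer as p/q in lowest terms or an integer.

The ambient interval has length m(A) = 8 - (-1) = 9.
Since the holes are disjoint and sit inside A, by finite additivity
  m(H) = sum_i (b_i - a_i), and m(A \ H) = m(A) - m(H).
Computing the hole measures:
  m(H_1) = 1/4 - (-3/4) = 1.
  m(H_2) = 9/4 - 3/4 = 3/2.
  m(H_3) = 15/4 - 11/4 = 1.
  m(H_4) = 9/2 - 4 = 1/2.
Summed: m(H) = 1 + 3/2 + 1 + 1/2 = 4.
So m(A \ H) = 9 - 4 = 5.

5


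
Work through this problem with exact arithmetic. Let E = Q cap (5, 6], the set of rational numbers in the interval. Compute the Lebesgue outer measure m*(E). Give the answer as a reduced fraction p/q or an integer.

The set Q cap (5, 6] is countable (a subset of the countable set Q). Lebesgue outer measure of any countable set is 0: each singleton {q} has m*({q}) = 0, and by countable subadditivity m*(union_k {q_k}) <= sum_k m*({q_k}) = sum_k 0 = 0. The reverse inequality m*(E) >= 0 is automatic. So m*(Q cap (5, 6]) = 0.

0


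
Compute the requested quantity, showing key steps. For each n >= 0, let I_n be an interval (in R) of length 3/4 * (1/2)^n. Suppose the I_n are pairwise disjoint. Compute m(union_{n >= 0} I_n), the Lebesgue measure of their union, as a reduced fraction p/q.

By countable additivity of the Lebesgue measure on pairwise disjoint measurable sets,
  m(union_{n >= 0} I_n) = sum_{n >= 0} m(I_n) = sum_{n >= 0} a * r^n,
  with a = 3/4 and r = 1/2.
Since 0 < r = 1/2 < 1, the geometric series converges:
  sum_{n >= 0} a * r^n = a / (1 - r).
  = 3/4 / (1 - 1/2)
  = 3/4 / (1/2)
  = 3/2.

3/2


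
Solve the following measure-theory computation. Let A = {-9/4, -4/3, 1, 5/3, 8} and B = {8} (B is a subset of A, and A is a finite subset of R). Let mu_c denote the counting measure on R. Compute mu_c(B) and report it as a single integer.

Counting measure assigns mu_c(E) = |E| (number of elements) when E is finite.
B has 1 element(s), so mu_c(B) = 1.

1


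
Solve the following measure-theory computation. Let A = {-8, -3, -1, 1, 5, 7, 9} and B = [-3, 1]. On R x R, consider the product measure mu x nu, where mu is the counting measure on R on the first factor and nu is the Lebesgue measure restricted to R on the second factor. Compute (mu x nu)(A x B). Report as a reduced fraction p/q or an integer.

For a measurable rectangle A x B, the product measure satisfies
  (mu x nu)(A x B) = mu(A) * nu(B).
  mu(A) = 7.
  nu(B) = 4.
  (mu x nu)(A x B) = 7 * 4 = 28.

28


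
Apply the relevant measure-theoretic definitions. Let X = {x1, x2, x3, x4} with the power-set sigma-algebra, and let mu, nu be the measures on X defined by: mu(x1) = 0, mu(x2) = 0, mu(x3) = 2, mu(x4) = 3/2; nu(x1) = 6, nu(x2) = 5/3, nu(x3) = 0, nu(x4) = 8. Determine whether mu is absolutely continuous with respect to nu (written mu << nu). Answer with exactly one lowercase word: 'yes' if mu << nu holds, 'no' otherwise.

mu << nu means: every nu-null measurable set is also mu-null; equivalently, for every atom x, if nu({x}) = 0 then mu({x}) = 0.
Checking each atom:
  x1: nu = 6 > 0 -> no constraint.
  x2: nu = 5/3 > 0 -> no constraint.
  x3: nu = 0, mu = 2 > 0 -> violates mu << nu.
  x4: nu = 8 > 0 -> no constraint.
The atom(s) x3 violate the condition (nu = 0 but mu > 0). Therefore mu is NOT absolutely continuous w.r.t. nu.

no


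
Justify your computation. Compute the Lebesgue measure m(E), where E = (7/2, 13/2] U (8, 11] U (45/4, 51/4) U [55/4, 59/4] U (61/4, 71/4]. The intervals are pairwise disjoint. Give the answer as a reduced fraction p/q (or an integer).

For pairwise disjoint intervals, m(union_i I_i) = sum_i m(I_i),
and m is invariant under swapping open/closed endpoints (single points have measure 0).
So m(E) = sum_i (b_i - a_i).
  I_1 has length 13/2 - 7/2 = 3.
  I_2 has length 11 - 8 = 3.
  I_3 has length 51/4 - 45/4 = 3/2.
  I_4 has length 59/4 - 55/4 = 1.
  I_5 has length 71/4 - 61/4 = 5/2.
Summing:
  m(E) = 3 + 3 + 3/2 + 1 + 5/2 = 11.

11


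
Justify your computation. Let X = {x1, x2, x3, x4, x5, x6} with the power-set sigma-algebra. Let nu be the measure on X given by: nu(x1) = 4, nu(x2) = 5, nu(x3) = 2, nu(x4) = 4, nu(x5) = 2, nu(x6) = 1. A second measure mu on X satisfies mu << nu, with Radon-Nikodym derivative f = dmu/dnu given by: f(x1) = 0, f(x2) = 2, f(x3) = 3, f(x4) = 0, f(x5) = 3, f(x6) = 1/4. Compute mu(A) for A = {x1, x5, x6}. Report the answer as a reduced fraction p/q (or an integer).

By the defining property of the Radon-Nikodym derivative, for every measurable set A,
  mu(A) = integral_A f dnu.
Since nu is a discrete measure concentrated on the atoms of X, the integral over A reduces to the sum
  mu(A) = sum_{x in A} f(x) * nu({x}).
Computing each term:
  x1: f(x1) * nu(x1) = 0 * 4 = 0.
  x5: f(x5) * nu(x5) = 3 * 2 = 6.
  x6: f(x6) * nu(x6) = 1/4 * 1 = 1/4.
Summing: mu(A) = 0 + 6 + 1/4 = 25/4.

25/4


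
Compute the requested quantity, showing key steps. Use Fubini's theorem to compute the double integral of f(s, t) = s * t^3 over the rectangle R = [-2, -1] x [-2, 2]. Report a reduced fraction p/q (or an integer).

f(s, t) is a tensor product of a function of s and a function of t, and both factors are bounded continuous (hence Lebesgue integrable) on the rectangle, so Fubini's theorem applies:
  integral_R f d(m x m) = (integral_a1^b1 s ds) * (integral_a2^b2 t^3 dt).
Inner integral in s: integral_{-2}^{-1} s ds = ((-1)^2 - (-2)^2)/2
  = -3/2.
Inner integral in t: integral_{-2}^{2} t^3 dt = (2^4 - (-2)^4)/4
  = 0.
Product: (-3/2) * (0) = 0.

0


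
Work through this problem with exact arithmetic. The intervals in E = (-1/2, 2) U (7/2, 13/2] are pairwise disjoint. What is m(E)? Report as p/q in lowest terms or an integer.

For pairwise disjoint intervals, m(union_i I_i) = sum_i m(I_i),
and m is invariant under swapping open/closed endpoints (single points have measure 0).
So m(E) = sum_i (b_i - a_i).
  I_1 has length 2 - (-1/2) = 5/2.
  I_2 has length 13/2 - 7/2 = 3.
Summing:
  m(E) = 5/2 + 3 = 11/2.

11/2


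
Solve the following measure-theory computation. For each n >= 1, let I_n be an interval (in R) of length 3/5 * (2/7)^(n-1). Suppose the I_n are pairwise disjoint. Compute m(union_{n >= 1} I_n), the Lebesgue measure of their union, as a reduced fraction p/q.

By countable additivity of the Lebesgue measure on pairwise disjoint measurable sets,
  m(union_{n >= 1} I_n) = sum_{n >= 1} m(I_n) = sum_{n >= 1} a * r^(n-1),
  with a = 3/5 and r = 2/7.
Since 0 < r = 2/7 < 1, the geometric series converges:
  sum_{n >= 1} a * r^(n-1) = a / (1 - r).
  = 3/5 / (1 - 2/7)
  = 3/5 / (5/7)
  = 21/25.

21/25


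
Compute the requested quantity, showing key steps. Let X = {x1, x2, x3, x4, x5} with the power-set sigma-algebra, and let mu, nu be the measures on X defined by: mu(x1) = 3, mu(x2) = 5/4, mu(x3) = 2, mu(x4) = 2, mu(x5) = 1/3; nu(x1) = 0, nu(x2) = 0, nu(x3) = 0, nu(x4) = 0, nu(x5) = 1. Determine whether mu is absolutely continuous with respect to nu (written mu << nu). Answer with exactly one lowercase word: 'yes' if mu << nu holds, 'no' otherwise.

mu << nu means: every nu-null measurable set is also mu-null; equivalently, for every atom x, if nu({x}) = 0 then mu({x}) = 0.
Checking each atom:
  x1: nu = 0, mu = 3 > 0 -> violates mu << nu.
  x2: nu = 0, mu = 5/4 > 0 -> violates mu << nu.
  x3: nu = 0, mu = 2 > 0 -> violates mu << nu.
  x4: nu = 0, mu = 2 > 0 -> violates mu << nu.
  x5: nu = 1 > 0 -> no constraint.
The atom(s) x1, x2, x3, x4 violate the condition (nu = 0 but mu > 0). Therefore mu is NOT absolutely continuous w.r.t. nu.

no


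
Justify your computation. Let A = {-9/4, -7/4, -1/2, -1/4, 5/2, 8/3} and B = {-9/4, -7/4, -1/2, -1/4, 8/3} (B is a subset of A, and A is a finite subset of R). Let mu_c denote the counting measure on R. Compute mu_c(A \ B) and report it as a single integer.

Counting measure assigns mu_c(E) = |E| (number of elements) when E is finite. For B subset A, A \ B is the set of elements of A not in B, so |A \ B| = |A| - |B|.
|A| = 6, |B| = 5, so mu_c(A \ B) = 6 - 5 = 1.

1


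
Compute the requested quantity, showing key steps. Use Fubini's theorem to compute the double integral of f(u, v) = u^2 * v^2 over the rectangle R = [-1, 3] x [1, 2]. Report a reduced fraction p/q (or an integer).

f(u, v) is a tensor product of a function of u and a function of v, and both factors are bounded continuous (hence Lebesgue integrable) on the rectangle, so Fubini's theorem applies:
  integral_R f d(m x m) = (integral_a1^b1 u^2 du) * (integral_a2^b2 v^2 dv).
Inner integral in u: integral_{-1}^{3} u^2 du = (3^3 - (-1)^3)/3
  = 28/3.
Inner integral in v: integral_{1}^{2} v^2 dv = (2^3 - 1^3)/3
  = 7/3.
Product: (28/3) * (7/3) = 196/9.

196/9


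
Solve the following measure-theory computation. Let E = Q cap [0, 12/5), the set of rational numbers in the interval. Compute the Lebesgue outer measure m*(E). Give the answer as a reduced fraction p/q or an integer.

E = Q cap [0, 12/5) is a subset of Q, which is countable. Enumerate Q = {q_1, q_2, ...}; for any eps > 0, cover q_k by the open interval (q_k - eps/2^(k+1), q_k + eps/2^(k+1)), of length eps/2^k. The total cover length is sum_{k>=1} eps/2^k = eps. Hence m*(E) <= m*(Q) <= eps for every eps > 0, and since outer measure is non-negative, m*(E) = 0.

0


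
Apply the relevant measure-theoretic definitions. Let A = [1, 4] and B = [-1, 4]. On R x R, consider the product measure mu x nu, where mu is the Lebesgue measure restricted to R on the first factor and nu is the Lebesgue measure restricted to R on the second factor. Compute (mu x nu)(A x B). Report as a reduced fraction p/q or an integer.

For a measurable rectangle A x B, the product measure satisfies
  (mu x nu)(A x B) = mu(A) * nu(B).
  mu(A) = 3.
  nu(B) = 5.
  (mu x nu)(A x B) = 3 * 5 = 15.

15


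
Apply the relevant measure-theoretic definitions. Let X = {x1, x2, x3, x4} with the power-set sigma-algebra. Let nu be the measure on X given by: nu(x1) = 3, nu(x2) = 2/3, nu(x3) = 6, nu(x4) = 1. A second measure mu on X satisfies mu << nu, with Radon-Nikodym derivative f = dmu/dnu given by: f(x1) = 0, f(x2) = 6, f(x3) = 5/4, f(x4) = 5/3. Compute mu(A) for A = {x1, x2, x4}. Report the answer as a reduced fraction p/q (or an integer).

By the defining property of the Radon-Nikodym derivative, for every measurable set A,
  mu(A) = integral_A f dnu.
Since nu is a discrete measure concentrated on the atoms of X, the integral over A reduces to the sum
  mu(A) = sum_{x in A} f(x) * nu({x}).
Computing each term:
  x1: f(x1) * nu(x1) = 0 * 3 = 0.
  x2: f(x2) * nu(x2) = 6 * 2/3 = 4.
  x4: f(x4) * nu(x4) = 5/3 * 1 = 5/3.
Summing: mu(A) = 0 + 4 + 5/3 = 17/3.

17/3


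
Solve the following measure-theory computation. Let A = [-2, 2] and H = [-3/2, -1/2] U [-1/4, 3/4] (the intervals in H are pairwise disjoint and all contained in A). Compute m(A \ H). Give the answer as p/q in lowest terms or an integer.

The ambient interval has length m(A) = 2 - (-2) = 4.
Since the holes are disjoint and sit inside A, by finite additivity
  m(H) = sum_i (b_i - a_i), and m(A \ H) = m(A) - m(H).
Computing the hole measures:
  m(H_1) = -1/2 - (-3/2) = 1.
  m(H_2) = 3/4 - (-1/4) = 1.
Summed: m(H) = 1 + 1 = 2.
So m(A \ H) = 4 - 2 = 2.

2


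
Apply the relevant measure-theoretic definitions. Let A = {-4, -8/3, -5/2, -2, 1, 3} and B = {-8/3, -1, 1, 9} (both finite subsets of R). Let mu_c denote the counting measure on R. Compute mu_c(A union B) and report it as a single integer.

Counting measure on a finite set equals cardinality. By inclusion-exclusion, |A union B| = |A| + |B| - |A cap B|.
|A| = 6, |B| = 4, |A cap B| = 2.
So mu_c(A union B) = 6 + 4 - 2 = 8.

8


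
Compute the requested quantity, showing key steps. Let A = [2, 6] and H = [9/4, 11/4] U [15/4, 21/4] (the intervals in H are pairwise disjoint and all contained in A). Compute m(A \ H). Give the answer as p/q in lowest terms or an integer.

The ambient interval has length m(A) = 6 - 2 = 4.
Since the holes are disjoint and sit inside A, by finite additivity
  m(H) = sum_i (b_i - a_i), and m(A \ H) = m(A) - m(H).
Computing the hole measures:
  m(H_1) = 11/4 - 9/4 = 1/2.
  m(H_2) = 21/4 - 15/4 = 3/2.
Summed: m(H) = 1/2 + 3/2 = 2.
So m(A \ H) = 4 - 2 = 2.

2


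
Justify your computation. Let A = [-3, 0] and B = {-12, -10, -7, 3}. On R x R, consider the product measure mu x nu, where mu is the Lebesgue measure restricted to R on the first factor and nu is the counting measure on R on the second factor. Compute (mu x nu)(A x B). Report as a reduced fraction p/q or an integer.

For a measurable rectangle A x B, the product measure satisfies
  (mu x nu)(A x B) = mu(A) * nu(B).
  mu(A) = 3.
  nu(B) = 4.
  (mu x nu)(A x B) = 3 * 4 = 12.

12


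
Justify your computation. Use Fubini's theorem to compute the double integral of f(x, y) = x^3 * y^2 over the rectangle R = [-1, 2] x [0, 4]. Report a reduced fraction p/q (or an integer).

f(x, y) is a tensor product of a function of x and a function of y, and both factors are bounded continuous (hence Lebesgue integrable) on the rectangle, so Fubini's theorem applies:
  integral_R f d(m x m) = (integral_a1^b1 x^3 dx) * (integral_a2^b2 y^2 dy).
Inner integral in x: integral_{-1}^{2} x^3 dx = (2^4 - (-1)^4)/4
  = 15/4.
Inner integral in y: integral_{0}^{4} y^2 dy = (4^3 - 0^3)/3
  = 64/3.
Product: (15/4) * (64/3) = 80.

80


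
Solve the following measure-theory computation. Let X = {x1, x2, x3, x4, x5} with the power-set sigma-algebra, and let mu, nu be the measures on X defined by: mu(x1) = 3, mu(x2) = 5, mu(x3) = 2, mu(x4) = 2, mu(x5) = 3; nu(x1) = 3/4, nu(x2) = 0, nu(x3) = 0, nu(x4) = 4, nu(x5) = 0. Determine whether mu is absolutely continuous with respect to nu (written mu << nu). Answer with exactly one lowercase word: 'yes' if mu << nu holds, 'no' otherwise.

mu << nu means: every nu-null measurable set is also mu-null; equivalently, for every atom x, if nu({x}) = 0 then mu({x}) = 0.
Checking each atom:
  x1: nu = 3/4 > 0 -> no constraint.
  x2: nu = 0, mu = 5 > 0 -> violates mu << nu.
  x3: nu = 0, mu = 2 > 0 -> violates mu << nu.
  x4: nu = 4 > 0 -> no constraint.
  x5: nu = 0, mu = 3 > 0 -> violates mu << nu.
The atom(s) x2, x3, x5 violate the condition (nu = 0 but mu > 0). Therefore mu is NOT absolutely continuous w.r.t. nu.

no


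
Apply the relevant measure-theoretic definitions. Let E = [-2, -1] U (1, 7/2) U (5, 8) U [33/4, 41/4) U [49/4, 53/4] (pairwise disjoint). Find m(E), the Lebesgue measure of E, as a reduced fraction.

For pairwise disjoint intervals, m(union_i I_i) = sum_i m(I_i),
and m is invariant under swapping open/closed endpoints (single points have measure 0).
So m(E) = sum_i (b_i - a_i).
  I_1 has length -1 - (-2) = 1.
  I_2 has length 7/2 - 1 = 5/2.
  I_3 has length 8 - 5 = 3.
  I_4 has length 41/4 - 33/4 = 2.
  I_5 has length 53/4 - 49/4 = 1.
Summing:
  m(E) = 1 + 5/2 + 3 + 2 + 1 = 19/2.

19/2


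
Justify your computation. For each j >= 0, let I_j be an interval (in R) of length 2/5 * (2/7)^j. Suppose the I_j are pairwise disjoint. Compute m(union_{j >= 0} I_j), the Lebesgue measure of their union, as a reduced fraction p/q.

By countable additivity of the Lebesgue measure on pairwise disjoint measurable sets,
  m(union_{j >= 0} I_j) = sum_{j >= 0} m(I_j) = sum_{j >= 0} a * r^j,
  with a = 2/5 and r = 2/7.
Since 0 < r = 2/7 < 1, the geometric series converges:
  sum_{j >= 0} a * r^j = a / (1 - r).
  = 2/5 / (1 - 2/7)
  = 2/5 / (5/7)
  = 14/25.

14/25


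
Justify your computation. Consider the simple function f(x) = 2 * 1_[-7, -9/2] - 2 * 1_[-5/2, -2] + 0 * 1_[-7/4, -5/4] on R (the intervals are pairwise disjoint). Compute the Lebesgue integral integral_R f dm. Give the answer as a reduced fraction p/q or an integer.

For a simple function f = sum_i c_i * 1_{A_i} with disjoint A_i,
  integral f dm = sum_i c_i * m(A_i).
Lengths of the A_i:
  m(A_1) = -9/2 - (-7) = 5/2.
  m(A_2) = -2 - (-5/2) = 1/2.
  m(A_3) = -5/4 - (-7/4) = 1/2.
Contributions c_i * m(A_i):
  (2) * (5/2) = 5.
  (-2) * (1/2) = -1.
  (0) * (1/2) = 0.
Total: 5 - 1 + 0 = 4.

4


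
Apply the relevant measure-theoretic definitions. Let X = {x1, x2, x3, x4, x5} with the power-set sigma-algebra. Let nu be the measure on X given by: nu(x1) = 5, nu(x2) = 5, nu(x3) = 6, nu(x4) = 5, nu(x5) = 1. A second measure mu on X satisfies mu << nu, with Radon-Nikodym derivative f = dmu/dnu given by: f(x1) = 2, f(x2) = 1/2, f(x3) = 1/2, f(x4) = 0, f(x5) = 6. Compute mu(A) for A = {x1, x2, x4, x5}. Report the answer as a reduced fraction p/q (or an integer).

By the defining property of the Radon-Nikodym derivative, for every measurable set A,
  mu(A) = integral_A f dnu.
Since nu is a discrete measure concentrated on the atoms of X, the integral over A reduces to the sum
  mu(A) = sum_{x in A} f(x) * nu({x}).
Computing each term:
  x1: f(x1) * nu(x1) = 2 * 5 = 10.
  x2: f(x2) * nu(x2) = 1/2 * 5 = 5/2.
  x4: f(x4) * nu(x4) = 0 * 5 = 0.
  x5: f(x5) * nu(x5) = 6 * 1 = 6.
Summing: mu(A) = 10 + 5/2 + 0 + 6 = 37/2.

37/2


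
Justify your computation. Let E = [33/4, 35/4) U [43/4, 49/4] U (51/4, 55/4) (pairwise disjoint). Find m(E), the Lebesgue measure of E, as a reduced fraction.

For pairwise disjoint intervals, m(union_i I_i) = sum_i m(I_i),
and m is invariant under swapping open/closed endpoints (single points have measure 0).
So m(E) = sum_i (b_i - a_i).
  I_1 has length 35/4 - 33/4 = 1/2.
  I_2 has length 49/4 - 43/4 = 3/2.
  I_3 has length 55/4 - 51/4 = 1.
Summing:
  m(E) = 1/2 + 3/2 + 1 = 3.

3


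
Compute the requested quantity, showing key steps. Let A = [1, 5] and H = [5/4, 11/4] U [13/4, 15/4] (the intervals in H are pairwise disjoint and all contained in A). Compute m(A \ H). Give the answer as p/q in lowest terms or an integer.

The ambient interval has length m(A) = 5 - 1 = 4.
Since the holes are disjoint and sit inside A, by finite additivity
  m(H) = sum_i (b_i - a_i), and m(A \ H) = m(A) - m(H).
Computing the hole measures:
  m(H_1) = 11/4 - 5/4 = 3/2.
  m(H_2) = 15/4 - 13/4 = 1/2.
Summed: m(H) = 3/2 + 1/2 = 2.
So m(A \ H) = 4 - 2 = 2.

2


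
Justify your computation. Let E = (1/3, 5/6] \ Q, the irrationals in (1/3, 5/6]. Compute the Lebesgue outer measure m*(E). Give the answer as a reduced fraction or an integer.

The interval I = (1/3, 5/6] has m(I) = 5/6 - 1/3 = 1/2 (endpoints are measure-zero, so open/closed/half-open agree). Write I = (I cap Q) u (I \ Q). The rationals in I are countable, so m*(I cap Q) = 0 (cover each rational by intervals whose total length is arbitrarily small). By countable subadditivity m*(I) <= m*(I cap Q) + m*(I \ Q), hence m*(I \ Q) >= m(I) = 1/2. The reverse inequality m*(I \ Q) <= m*(I) = 1/2 is trivial since (I \ Q) is a subset of I. Therefore m*(I \ Q) = 1/2.

1/2


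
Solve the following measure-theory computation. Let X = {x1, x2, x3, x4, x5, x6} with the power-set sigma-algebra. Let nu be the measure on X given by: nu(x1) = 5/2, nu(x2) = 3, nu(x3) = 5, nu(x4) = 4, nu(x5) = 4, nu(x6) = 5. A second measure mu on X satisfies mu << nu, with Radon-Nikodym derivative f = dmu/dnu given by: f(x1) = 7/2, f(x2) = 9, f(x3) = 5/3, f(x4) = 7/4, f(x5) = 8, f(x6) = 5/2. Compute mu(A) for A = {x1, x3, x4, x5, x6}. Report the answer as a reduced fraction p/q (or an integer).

By the defining property of the Radon-Nikodym derivative, for every measurable set A,
  mu(A) = integral_A f dnu.
Since nu is a discrete measure concentrated on the atoms of X, the integral over A reduces to the sum
  mu(A) = sum_{x in A} f(x) * nu({x}).
Computing each term:
  x1: f(x1) * nu(x1) = 7/2 * 5/2 = 35/4.
  x3: f(x3) * nu(x3) = 5/3 * 5 = 25/3.
  x4: f(x4) * nu(x4) = 7/4 * 4 = 7.
  x5: f(x5) * nu(x5) = 8 * 4 = 32.
  x6: f(x6) * nu(x6) = 5/2 * 5 = 25/2.
Summing: mu(A) = 35/4 + 25/3 + 7 + 32 + 25/2 = 823/12.

823/12


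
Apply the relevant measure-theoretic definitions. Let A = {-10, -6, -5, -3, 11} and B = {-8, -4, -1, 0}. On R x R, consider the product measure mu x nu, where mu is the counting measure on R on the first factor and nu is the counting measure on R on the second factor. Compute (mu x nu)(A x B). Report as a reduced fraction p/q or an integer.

For a measurable rectangle A x B, the product measure satisfies
  (mu x nu)(A x B) = mu(A) * nu(B).
  mu(A) = 5.
  nu(B) = 4.
  (mu x nu)(A x B) = 5 * 4 = 20.

20


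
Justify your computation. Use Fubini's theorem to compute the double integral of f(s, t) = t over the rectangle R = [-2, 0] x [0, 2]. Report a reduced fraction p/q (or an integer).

f(s, t) is a tensor product of a function of s and a function of t, and both factors are bounded continuous (hence Lebesgue integrable) on the rectangle, so Fubini's theorem applies:
  integral_R f d(m x m) = (integral_a1^b1 1 ds) * (integral_a2^b2 t dt).
Inner integral in s: integral_{-2}^{0} 1 ds = (0^1 - (-2)^1)/1
  = 2.
Inner integral in t: integral_{0}^{2} t dt = (2^2 - 0^2)/2
  = 2.
Product: (2) * (2) = 4.

4


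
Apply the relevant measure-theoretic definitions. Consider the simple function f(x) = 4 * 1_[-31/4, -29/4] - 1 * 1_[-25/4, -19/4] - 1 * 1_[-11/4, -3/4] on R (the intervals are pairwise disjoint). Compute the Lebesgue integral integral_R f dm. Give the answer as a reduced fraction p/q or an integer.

For a simple function f = sum_i c_i * 1_{A_i} with disjoint A_i,
  integral f dm = sum_i c_i * m(A_i).
Lengths of the A_i:
  m(A_1) = -29/4 - (-31/4) = 1/2.
  m(A_2) = -19/4 - (-25/4) = 3/2.
  m(A_3) = -3/4 - (-11/4) = 2.
Contributions c_i * m(A_i):
  (4) * (1/2) = 2.
  (-1) * (3/2) = -3/2.
  (-1) * (2) = -2.
Total: 2 - 3/2 - 2 = -3/2.

-3/2


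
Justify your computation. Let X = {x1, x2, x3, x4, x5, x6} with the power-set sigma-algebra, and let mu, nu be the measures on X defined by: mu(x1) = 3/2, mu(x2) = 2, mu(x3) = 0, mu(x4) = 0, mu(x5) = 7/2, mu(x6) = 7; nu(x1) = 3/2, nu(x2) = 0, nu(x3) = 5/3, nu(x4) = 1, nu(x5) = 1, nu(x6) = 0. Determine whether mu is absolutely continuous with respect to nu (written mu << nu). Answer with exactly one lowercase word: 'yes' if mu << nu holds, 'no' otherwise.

mu << nu means: every nu-null measurable set is also mu-null; equivalently, for every atom x, if nu({x}) = 0 then mu({x}) = 0.
Checking each atom:
  x1: nu = 3/2 > 0 -> no constraint.
  x2: nu = 0, mu = 2 > 0 -> violates mu << nu.
  x3: nu = 5/3 > 0 -> no constraint.
  x4: nu = 1 > 0 -> no constraint.
  x5: nu = 1 > 0 -> no constraint.
  x6: nu = 0, mu = 7 > 0 -> violates mu << nu.
The atom(s) x2, x6 violate the condition (nu = 0 but mu > 0). Therefore mu is NOT absolutely continuous w.r.t. nu.

no


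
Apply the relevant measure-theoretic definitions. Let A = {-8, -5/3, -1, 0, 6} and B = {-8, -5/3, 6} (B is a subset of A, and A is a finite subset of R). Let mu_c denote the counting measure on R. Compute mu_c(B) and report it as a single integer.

Counting measure assigns mu_c(E) = |E| (number of elements) when E is finite.
B has 3 element(s), so mu_c(B) = 3.

3


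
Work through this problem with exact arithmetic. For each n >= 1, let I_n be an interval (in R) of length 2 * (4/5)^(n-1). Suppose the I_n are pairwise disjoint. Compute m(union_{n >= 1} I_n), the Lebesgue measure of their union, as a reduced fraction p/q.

By countable additivity of the Lebesgue measure on pairwise disjoint measurable sets,
  m(union_{n >= 1} I_n) = sum_{n >= 1} m(I_n) = sum_{n >= 1} a * r^(n-1),
  with a = 2 and r = 4/5.
Since 0 < r = 4/5 < 1, the geometric series converges:
  sum_{n >= 1} a * r^(n-1) = a / (1 - r).
  = 2 / (1 - 4/5)
  = 2 / (1/5)
  = 10.

10


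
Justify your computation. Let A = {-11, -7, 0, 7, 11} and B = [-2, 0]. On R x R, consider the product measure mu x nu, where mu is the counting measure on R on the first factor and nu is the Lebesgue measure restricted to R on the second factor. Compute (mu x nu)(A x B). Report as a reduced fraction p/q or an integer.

For a measurable rectangle A x B, the product measure satisfies
  (mu x nu)(A x B) = mu(A) * nu(B).
  mu(A) = 5.
  nu(B) = 2.
  (mu x nu)(A x B) = 5 * 2 = 10.

10


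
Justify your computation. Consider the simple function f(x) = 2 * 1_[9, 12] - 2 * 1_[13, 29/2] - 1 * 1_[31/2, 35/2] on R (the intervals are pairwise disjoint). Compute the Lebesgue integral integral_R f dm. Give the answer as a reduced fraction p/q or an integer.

For a simple function f = sum_i c_i * 1_{A_i} with disjoint A_i,
  integral f dm = sum_i c_i * m(A_i).
Lengths of the A_i:
  m(A_1) = 12 - 9 = 3.
  m(A_2) = 29/2 - 13 = 3/2.
  m(A_3) = 35/2 - 31/2 = 2.
Contributions c_i * m(A_i):
  (2) * (3) = 6.
  (-2) * (3/2) = -3.
  (-1) * (2) = -2.
Total: 6 - 3 - 2 = 1.

1


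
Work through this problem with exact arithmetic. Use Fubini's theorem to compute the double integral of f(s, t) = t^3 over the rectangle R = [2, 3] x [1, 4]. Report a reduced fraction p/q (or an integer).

f(s, t) is a tensor product of a function of s and a function of t, and both factors are bounded continuous (hence Lebesgue integrable) on the rectangle, so Fubini's theorem applies:
  integral_R f d(m x m) = (integral_a1^b1 1 ds) * (integral_a2^b2 t^3 dt).
Inner integral in s: integral_{2}^{3} 1 ds = (3^1 - 2^1)/1
  = 1.
Inner integral in t: integral_{1}^{4} t^3 dt = (4^4 - 1^4)/4
  = 255/4.
Product: (1) * (255/4) = 255/4.

255/4


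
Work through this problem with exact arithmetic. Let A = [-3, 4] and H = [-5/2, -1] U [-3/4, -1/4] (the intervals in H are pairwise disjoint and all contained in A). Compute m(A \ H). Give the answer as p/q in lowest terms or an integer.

The ambient interval has length m(A) = 4 - (-3) = 7.
Since the holes are disjoint and sit inside A, by finite additivity
  m(H) = sum_i (b_i - a_i), and m(A \ H) = m(A) - m(H).
Computing the hole measures:
  m(H_1) = -1 - (-5/2) = 3/2.
  m(H_2) = -1/4 - (-3/4) = 1/2.
Summed: m(H) = 3/2 + 1/2 = 2.
So m(A \ H) = 7 - 2 = 5.

5


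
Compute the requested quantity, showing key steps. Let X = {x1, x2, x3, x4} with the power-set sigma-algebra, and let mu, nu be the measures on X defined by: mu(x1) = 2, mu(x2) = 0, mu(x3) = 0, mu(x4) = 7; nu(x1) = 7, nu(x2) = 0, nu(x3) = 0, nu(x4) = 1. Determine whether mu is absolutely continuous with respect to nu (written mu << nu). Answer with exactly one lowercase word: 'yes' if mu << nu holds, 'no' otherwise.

mu << nu means: every nu-null measurable set is also mu-null; equivalently, for every atom x, if nu({x}) = 0 then mu({x}) = 0.
Checking each atom:
  x1: nu = 7 > 0 -> no constraint.
  x2: nu = 0, mu = 0 -> consistent with mu << nu.
  x3: nu = 0, mu = 0 -> consistent with mu << nu.
  x4: nu = 1 > 0 -> no constraint.
No atom violates the condition. Therefore mu << nu.

yes


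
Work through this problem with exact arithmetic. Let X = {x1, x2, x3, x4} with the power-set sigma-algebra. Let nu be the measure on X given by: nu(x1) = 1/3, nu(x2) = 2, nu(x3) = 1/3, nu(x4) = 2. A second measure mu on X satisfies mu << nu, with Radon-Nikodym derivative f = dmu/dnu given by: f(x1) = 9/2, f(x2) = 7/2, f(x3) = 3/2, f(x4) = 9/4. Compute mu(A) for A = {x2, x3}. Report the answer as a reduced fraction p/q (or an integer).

By the defining property of the Radon-Nikodym derivative, for every measurable set A,
  mu(A) = integral_A f dnu.
Since nu is a discrete measure concentrated on the atoms of X, the integral over A reduces to the sum
  mu(A) = sum_{x in A} f(x) * nu({x}).
Computing each term:
  x2: f(x2) * nu(x2) = 7/2 * 2 = 7.
  x3: f(x3) * nu(x3) = 3/2 * 1/3 = 1/2.
Summing: mu(A) = 7 + 1/2 = 15/2.

15/2


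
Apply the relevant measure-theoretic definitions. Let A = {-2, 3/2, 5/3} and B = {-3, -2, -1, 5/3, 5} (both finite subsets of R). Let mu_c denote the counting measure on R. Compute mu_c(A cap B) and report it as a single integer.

Counting measure on a finite set equals cardinality. mu_c(A cap B) = |A cap B| (elements appearing in both).
Enumerating the elements of A that also lie in B gives 2 element(s).
So mu_c(A cap B) = 2.

2


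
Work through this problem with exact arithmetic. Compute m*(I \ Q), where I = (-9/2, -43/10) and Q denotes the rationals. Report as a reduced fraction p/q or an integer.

The interval I = (-9/2, -43/10) has m(I) = -43/10 - (-9/2) = 1/5 (endpoints are measure-zero, so open/closed/half-open agree). Write I = (I cap Q) u (I \ Q). The rationals in I are countable, so m*(I cap Q) = 0 (cover each rational by intervals whose total length is arbitrarily small). By countable subadditivity m*(I) <= m*(I cap Q) + m*(I \ Q), hence m*(I \ Q) >= m(I) = 1/5. The reverse inequality m*(I \ Q) <= m*(I) = 1/5 is trivial since (I \ Q) is a subset of I. Therefore m*(I \ Q) = 1/5.

1/5


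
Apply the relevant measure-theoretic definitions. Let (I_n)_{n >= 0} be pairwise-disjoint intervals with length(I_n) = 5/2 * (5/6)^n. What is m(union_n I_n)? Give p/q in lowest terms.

By countable additivity of the Lebesgue measure on pairwise disjoint measurable sets,
  m(union_{n >= 0} I_n) = sum_{n >= 0} m(I_n) = sum_{n >= 0} a * r^n,
  with a = 5/2 and r = 5/6.
Since 0 < r = 5/6 < 1, the geometric series converges:
  sum_{n >= 0} a * r^n = a / (1 - r).
  = 5/2 / (1 - 5/6)
  = 5/2 / (1/6)
  = 15.

15


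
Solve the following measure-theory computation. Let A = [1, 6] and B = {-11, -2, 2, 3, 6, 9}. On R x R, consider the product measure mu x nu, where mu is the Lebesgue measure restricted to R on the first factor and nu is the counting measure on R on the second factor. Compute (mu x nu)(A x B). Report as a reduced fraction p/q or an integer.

For a measurable rectangle A x B, the product measure satisfies
  (mu x nu)(A x B) = mu(A) * nu(B).
  mu(A) = 5.
  nu(B) = 6.
  (mu x nu)(A x B) = 5 * 6 = 30.

30


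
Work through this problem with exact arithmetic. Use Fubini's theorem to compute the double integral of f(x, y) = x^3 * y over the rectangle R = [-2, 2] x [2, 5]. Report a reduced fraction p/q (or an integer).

f(x, y) is a tensor product of a function of x and a function of y, and both factors are bounded continuous (hence Lebesgue integrable) on the rectangle, so Fubini's theorem applies:
  integral_R f d(m x m) = (integral_a1^b1 x^3 dx) * (integral_a2^b2 y dy).
Inner integral in x: integral_{-2}^{2} x^3 dx = (2^4 - (-2)^4)/4
  = 0.
Inner integral in y: integral_{2}^{5} y dy = (5^2 - 2^2)/2
  = 21/2.
Product: (0) * (21/2) = 0.

0


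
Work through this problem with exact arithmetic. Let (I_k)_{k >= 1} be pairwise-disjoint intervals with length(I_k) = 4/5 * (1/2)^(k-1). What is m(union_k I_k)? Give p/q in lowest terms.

By countable additivity of the Lebesgue measure on pairwise disjoint measurable sets,
  m(union_{k >= 1} I_k) = sum_{k >= 1} m(I_k) = sum_{k >= 1} a * r^(k-1),
  with a = 4/5 and r = 1/2.
Since 0 < r = 1/2 < 1, the geometric series converges:
  sum_{k >= 1} a * r^(k-1) = a / (1 - r).
  = 4/5 / (1 - 1/2)
  = 4/5 / (1/2)
  = 8/5.

8/5


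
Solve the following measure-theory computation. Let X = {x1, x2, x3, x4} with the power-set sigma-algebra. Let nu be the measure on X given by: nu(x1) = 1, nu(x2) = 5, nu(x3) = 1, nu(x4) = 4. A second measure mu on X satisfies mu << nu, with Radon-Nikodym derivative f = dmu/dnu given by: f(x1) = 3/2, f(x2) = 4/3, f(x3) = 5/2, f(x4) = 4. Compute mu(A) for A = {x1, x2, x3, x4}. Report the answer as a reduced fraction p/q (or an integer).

By the defining property of the Radon-Nikodym derivative, for every measurable set A,
  mu(A) = integral_A f dnu.
Since nu is a discrete measure concentrated on the atoms of X, the integral over A reduces to the sum
  mu(A) = sum_{x in A} f(x) * nu({x}).
Computing each term:
  x1: f(x1) * nu(x1) = 3/2 * 1 = 3/2.
  x2: f(x2) * nu(x2) = 4/3 * 5 = 20/3.
  x3: f(x3) * nu(x3) = 5/2 * 1 = 5/2.
  x4: f(x4) * nu(x4) = 4 * 4 = 16.
Summing: mu(A) = 3/2 + 20/3 + 5/2 + 16 = 80/3.

80/3


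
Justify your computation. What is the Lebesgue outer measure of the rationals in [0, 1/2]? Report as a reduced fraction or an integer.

E = Q cap [0, 1/2] is a subset of Q, which is countable. Enumerate Q = {q_1, q_2, ...}; for any eps > 0, cover q_k by the open interval (q_k - eps/2^(k+1), q_k + eps/2^(k+1)), of length eps/2^k. The total cover length is sum_{k>=1} eps/2^k = eps. Hence m*(E) <= m*(Q) <= eps for every eps > 0, and since outer measure is non-negative, m*(E) = 0.

0


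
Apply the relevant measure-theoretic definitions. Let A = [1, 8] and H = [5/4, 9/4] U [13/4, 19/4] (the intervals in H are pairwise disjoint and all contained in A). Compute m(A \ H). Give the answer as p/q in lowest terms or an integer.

The ambient interval has length m(A) = 8 - 1 = 7.
Since the holes are disjoint and sit inside A, by finite additivity
  m(H) = sum_i (b_i - a_i), and m(A \ H) = m(A) - m(H).
Computing the hole measures:
  m(H_1) = 9/4 - 5/4 = 1.
  m(H_2) = 19/4 - 13/4 = 3/2.
Summed: m(H) = 1 + 3/2 = 5/2.
So m(A \ H) = 7 - 5/2 = 9/2.

9/2


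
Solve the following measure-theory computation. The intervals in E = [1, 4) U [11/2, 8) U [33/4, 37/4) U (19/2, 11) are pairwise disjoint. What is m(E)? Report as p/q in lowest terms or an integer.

For pairwise disjoint intervals, m(union_i I_i) = sum_i m(I_i),
and m is invariant under swapping open/closed endpoints (single points have measure 0).
So m(E) = sum_i (b_i - a_i).
  I_1 has length 4 - 1 = 3.
  I_2 has length 8 - 11/2 = 5/2.
  I_3 has length 37/4 - 33/4 = 1.
  I_4 has length 11 - 19/2 = 3/2.
Summing:
  m(E) = 3 + 5/2 + 1 + 3/2 = 8.

8


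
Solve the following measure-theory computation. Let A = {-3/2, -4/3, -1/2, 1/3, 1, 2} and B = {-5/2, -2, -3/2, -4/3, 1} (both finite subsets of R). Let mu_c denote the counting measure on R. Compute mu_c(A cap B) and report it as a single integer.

Counting measure on a finite set equals cardinality. mu_c(A cap B) = |A cap B| (elements appearing in both).
Enumerating the elements of A that also lie in B gives 3 element(s).
So mu_c(A cap B) = 3.

3
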